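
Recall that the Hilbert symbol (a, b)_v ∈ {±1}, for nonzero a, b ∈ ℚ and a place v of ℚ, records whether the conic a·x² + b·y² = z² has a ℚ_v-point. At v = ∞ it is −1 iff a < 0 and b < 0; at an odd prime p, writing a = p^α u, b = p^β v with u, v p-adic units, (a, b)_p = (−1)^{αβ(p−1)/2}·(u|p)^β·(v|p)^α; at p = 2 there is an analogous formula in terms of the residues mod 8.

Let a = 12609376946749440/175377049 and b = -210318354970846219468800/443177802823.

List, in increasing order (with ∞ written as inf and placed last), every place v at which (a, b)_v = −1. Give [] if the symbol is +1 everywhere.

Mod squares: a ≡ 15, b ≡ -6006. Check v ∈ {∞, 2, 3, 5, 7, 11, 13, 17, 19, 41}.
v=19: a=19^-2·(≡14), b=19^-4·(≡1) mod 19; (14|19)=-1, (1|19)=+1; (−1)^{-2·-4·9}·(-1)^-4·(+1)^-2 = +1.
v=13: a=13^2·(≡8), b=13^3·(≡5) mod 13; (8|13)=-1, (5|13)=-1; (−1)^{2·3·6}·(-1)^3·(-1)^2 = -1.
v=11: a=11^4·(≡3), b=11^5·(≡3) mod 11; (3|11)=+1, (3|11)=+1; (−1)^{4·5·5}·(+1)^5·(+1)^4 = +1.
v=7: a=7^0·(≡4), b=7^-1·(≡3) mod 7; (4|7)=+1, (3|7)=-1; (−1)^{0·-1·3}·(+1)^-1·(-1)^0 = +1.
v=17: a=17^-2·(≡1), b=17^-2·(≡12) mod 17; (1|17)=+1, (12|17)=-1; (−1)^{-2·-2·8}·(+1)^-2·(-1)^-2 = +1.
v=5: a=5^1·(≡2), b=5^2·(≡1) mod 5; (2|5)=-1, (1|5)=+1; (−1)^{1·2·2}·(-1)^2·(+1)^1 = +1.
v=2: v_2(a)=22, v_2(b)=27; units ≡ 7, 5 (mod 8); ε·ε+αω+βω = 1·0+22·1+27·0 ≡ 0  ⇒  (a,b)_2 = +1.
v=∞: 15 > 0 and -6006 < 0  ⇒  (a,b)_∞ = +1.
v=3: a=3^5·(≡2), b=3^11·(≡2) mod 3; (2|3)=-1, (2|3)=-1; (−1)^{5·11·1}·(-1)^11·(-1)^5 = -1.
v=41: a=41^-2·(≡34), b=41^-2·(≡33) mod 41; (34|41)=-1, (33|41)=+1; (−1)^{-2·-2·20}·(-1)^-2·(+1)^-2 = +1.
|Ram(15, -6006)| = 2, even; anisotropic at {3, 13}.

[3, 13]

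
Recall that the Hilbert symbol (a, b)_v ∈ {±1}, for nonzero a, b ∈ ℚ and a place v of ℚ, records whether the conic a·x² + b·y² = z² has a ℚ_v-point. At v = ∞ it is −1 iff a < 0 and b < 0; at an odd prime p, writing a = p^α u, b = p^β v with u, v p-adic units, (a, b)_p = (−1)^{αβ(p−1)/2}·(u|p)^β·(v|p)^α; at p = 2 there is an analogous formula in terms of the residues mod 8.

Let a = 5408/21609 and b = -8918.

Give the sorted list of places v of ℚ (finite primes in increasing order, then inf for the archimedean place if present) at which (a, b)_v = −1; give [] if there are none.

Mod squares: a ≡ 2, b ≡ -182. Check v ∈ {∞, 2, 3, 7, 13}.
v=3: a=3^-2·(≡2), b=3^0·(≡1) mod 3; (2|3)=-1, (1|3)=+1; (−1)^{-2·0·1}·(-1)^0·(+1)^-2 = +1.
v=2: v_2(a)=5, v_2(b)=1; units ≡ 1, 5 (mod 8); ε·ε+αω+βω = 0·0+5·1+1·0 ≡ 1  ⇒  (a,b)_2 = -1.
v=13: a=13^2·(≡2), b=13^1·(≡3) mod 13; (2|13)=-1, (3|13)=+1; (−1)^{2·1·6}·(-1)^1·(+1)^2 = -1.
v=7: a=7^-4·(≡2), b=7^3·(≡2) mod 7; (2|7)=+1, (2|7)=+1; (−1)^{-4·3·3}·(+1)^3·(+1)^-4 = +1.
v=∞: 2 > 0 and -182 < 0  ⇒  (a,b)_∞ = +1.
|Ram(2, -182)| = 2, even; anisotropic at {2, 13}.

[2, 13]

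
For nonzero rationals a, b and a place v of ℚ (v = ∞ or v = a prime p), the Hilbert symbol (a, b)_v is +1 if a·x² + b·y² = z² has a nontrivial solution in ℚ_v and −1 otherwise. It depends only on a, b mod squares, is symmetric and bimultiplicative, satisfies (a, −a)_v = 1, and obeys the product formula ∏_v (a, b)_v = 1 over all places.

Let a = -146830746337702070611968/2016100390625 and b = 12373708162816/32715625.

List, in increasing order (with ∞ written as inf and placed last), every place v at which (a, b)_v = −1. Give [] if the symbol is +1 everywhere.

[7, 11, 13, 29]

(a, b) ≡ (-119, 352495) mod (ℚ^×)²; places V = {2, 3, 5, 7, 11, 13, 17, 19, 29, ∞}.
(a,b)_29: α=-2, u≡18; β=-1, v≡20 (mod 29); (18|29)=-1, (20|29)=+1; sign (−1)^0·-1^-1·+1^-2 = -1.
(a,b)_∞: sgn(-119)=−, sgn(352495)=+, so +1.
(a,b)_7: α=9, u≡4; β=6, v≡3 (mod 7); (4|7)=+1, (3|7)=-1; sign (−1)^0·+1^6·-1^9 = -1.
(a,b)_5: α=-8, u≡1; β=-5, v≡4 (mod 5); (1|5)=+1, (4|5)=+1; sign (−1)^0·+1^-5·+1^-8 = +1.
(a,b)_13: α=8, u≡7; β=3, v≡1 (mod 13); (7|13)=-1, (1|13)=+1; sign (−1)^0·-1^3·+1^8 = -1.
(a,b)_17: α=-1, u≡5; β=1, v≡10 (mod 17); (5|17)=-1, (10|17)=-1; sign (−1)^0·-1^1·-1^-1 = +1.
(a,b)_3: α=2, u≡1; β=0, v≡1 (mod 3); (1|3)=+1, (1|3)=+1; sign (−1)^0·+1^0·+1^2 = +1.
(a,b)_19: α=-2, u≡15; β=-2, v≡4 (mod 19); (15|19)=-1, (4|19)=+1; sign (−1)^0·-1^-2·+1^-2 = +1.
(a,b)_2: α=12, β=8; u≡1, v≡7 (mod 8); ε(u)ε(v)=0·1, αω(v)=12·0, βω(u)=8·0; sum ≡ 0  ⇒  +1.
(a,b)_11: α=2, u≡8; β=1, v≡6 (mod 11); (8|11)=-1, (6|11)=-1; sign (−1)^0·-1^1·-1^2 = -1.
Ram(-119, 352495) = {7, 11, 13, 29}; no ℚ_7-point on the conic.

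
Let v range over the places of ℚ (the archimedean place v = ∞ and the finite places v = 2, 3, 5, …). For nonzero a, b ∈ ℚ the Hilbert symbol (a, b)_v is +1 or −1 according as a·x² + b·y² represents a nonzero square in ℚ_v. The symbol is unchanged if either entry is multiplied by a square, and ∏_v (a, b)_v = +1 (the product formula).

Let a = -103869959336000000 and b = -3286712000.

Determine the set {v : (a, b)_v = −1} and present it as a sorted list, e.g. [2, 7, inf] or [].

Mod squares: a ≡ -26, b ≡ -12155. Check v ∈ {∞, 2, 5, 11, 13, 17}.
v=∞: -26 < 0 and -12155 < 0  ⇒  (a,b)_∞ = -1.
v=5: a=5^6·(≡1), b=5^3·(≡4) mod 5; (1|5)=+1, (4|5)=+1; (−1)^{6·3·2}·(+1)^3·(+1)^6 = +1.
v=2: v_2(a)=9, v_2(b)=6; units ≡ 3, 5 (mod 8); ε·ε+αω+βω = 1·0+9·1+6·1 ≡ 1  ⇒  (a,b)_2 = -1.
v=13: a=13^5·(≡8), b=13^3·(≡1) mod 13; (8|13)=-1, (1|13)=+1; (−1)^{5·3·6}·(-1)^3·(+1)^5 = -1.
v=17: a=17^2·(≡15), b=17^1·(≡2) mod 17; (15|17)=+1, (2|17)=+1; (−1)^{2·1·8}·(+1)^1·(+1)^2 = +1.
v=11: a=11^2·(≡2), b=11^1·(≡10) mod 11; (2|11)=-1, (10|11)=-1; (−1)^{2·1·5}·(-1)^1·(-1)^2 = -1.
Ram(-26, -12155) = {2, 11, 13, ∞}; no ℚ_2-point on the conic.

[2, 11, 13, inf]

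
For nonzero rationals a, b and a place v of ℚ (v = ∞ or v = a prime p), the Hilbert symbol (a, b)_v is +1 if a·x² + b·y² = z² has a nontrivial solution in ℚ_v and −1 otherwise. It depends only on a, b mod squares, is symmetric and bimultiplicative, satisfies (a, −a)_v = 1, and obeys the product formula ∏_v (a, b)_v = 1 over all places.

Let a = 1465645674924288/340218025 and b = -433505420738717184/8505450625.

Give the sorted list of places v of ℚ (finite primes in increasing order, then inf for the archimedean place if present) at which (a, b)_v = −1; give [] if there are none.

Mod squares: a ≡ 7211633, b ≡ -1311206. Check v ∈ {∞, 2, 3, 5, 7, 11, 13, 17, 29, 31, 37, 47}.
v=37: a=37^1·(≡16), b=37^1·(≡23) mod 37; (16|37)=+1, (23|37)=-1; (−1)^{1·1·18}·(+1)^1·(-1)^1 = -1.
v=7: a=7^-2·(≡2), b=7^-2·(≡3) mod 7; (2|7)=+1, (3|7)=-1; (−1)^{-2·-2·3}·(+1)^-2·(-1)^-2 = +1.
v=5: a=5^-2·(≡3), b=5^-4·(≡1) mod 5; (3|5)=-1, (1|5)=+1; (−1)^{-2·-4·2}·(-1)^-4·(+1)^-2 = +1.
v=29: a=29^1·(≡27), b=29^1·(≡10) mod 29; (27|29)=-1, (10|29)=-1; (−1)^{1·1·14}·(-1)^1·(-1)^1 = +1.
v=31: a=31^-2·(≡1), b=31^-2·(≡16) mod 31; (1|31)=+1, (16|31)=+1; (−1)^{-2·-2·15}·(+1)^-2·(+1)^-2 = +1.
v=17: a=17^-2·(≡3), b=17^-2·(≡1) mod 17; (3|17)=-1, (1|17)=+1; (−1)^{-2·-2·8}·(-1)^-2·(+1)^-2 = +1.
v=3: a=3^8·(≡2), b=3^6·(≡1) mod 3; (2|3)=-1, (1|3)=+1; (−1)^{8·6·1}·(-1)^6·(+1)^8 = +1.
v=47: a=47^1·(≡35), b=47^1·(≡11) mod 47; (35|47)=-1, (11|47)=-1; (−1)^{1·1·23}·(-1)^1·(-1)^1 = -1.
v=13: a=13^1·(≡2), b=13^1·(≡8) mod 13; (2|13)=-1, (8|13)=-1; (−1)^{1·1·6}·(-1)^1·(-1)^1 = +1.
v=∞: 7211633 > 0 and -1311206 < 0  ⇒  (a,b)_∞ = +1.
v=2: v_2(a)=8, v_2(b)=9; units ≡ 1, 5 (mod 8); ε·ε+αω+βω = 0·0+8·1+9·0 ≡ 0  ⇒  (a,b)_2 = +1.
v=11: a=11^3·(≡3), b=11^6·(≡1) mod 11; (3|11)=+1, (1|11)=+1; (−1)^{3·6·5}·(+1)^6·(+1)^3 = +1.
(7211633, -1311206 / ℚ) ramifies at {37, 47}: a division algebra.

[37, 47]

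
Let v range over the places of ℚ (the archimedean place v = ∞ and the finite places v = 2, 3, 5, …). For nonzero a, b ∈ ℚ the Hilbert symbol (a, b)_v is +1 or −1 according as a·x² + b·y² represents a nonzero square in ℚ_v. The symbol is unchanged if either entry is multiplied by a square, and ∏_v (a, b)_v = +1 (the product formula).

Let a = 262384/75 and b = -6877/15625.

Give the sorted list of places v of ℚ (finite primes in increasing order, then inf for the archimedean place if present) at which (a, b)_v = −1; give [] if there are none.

Mod squares: a ≡ 93, b ≡ -13. Check v ∈ {∞, 2, 3, 5, 13, 23, 31}.
v=23: a=23^2·(≡6), b=23^2·(≡7) mod 23; (6|23)=+1, (7|23)=-1; (−1)^{2·2·11}·(+1)^2·(-1)^2 = +1.
v=∞: 93 > 0 and -13 < 0  ⇒  (a,b)_∞ = +1.
v=2: v_2(a)=4, v_2(b)=0; units ≡ 5, 3 (mod 8); ε·ε+αω+βω = 0·1+4·1+0·1 ≡ 0  ⇒  (a,b)_2 = +1.
v=3: a=3^-1·(≡1), b=3^0·(≡2) mod 3; (1|3)=+1, (2|3)=-1; (−1)^{-1·0·1}·(+1)^0·(-1)^-1 = -1.
v=31: a=31^1·(≡12), b=31^0·(≡5) mod 31; (12|31)=-1, (5|31)=+1; (−1)^{1·0·15}·(-1)^0·(+1)^1 = +1.
v=5: a=5^-2·(≡3), b=5^-6·(≡3) mod 5; (3|5)=-1, (3|5)=-1; (−1)^{-2·-6·2}·(-1)^-6·(-1)^-2 = +1.
v=13: a=13^0·(≡7), b=13^1·(≡9) mod 13; (7|13)=-1, (9|13)=+1; (−1)^{0·1·6}·(-1)^1·(+1)^0 = -1.
(93, -13 / ℚ) ramifies at {3, 13}: a division algebra.

[3, 13]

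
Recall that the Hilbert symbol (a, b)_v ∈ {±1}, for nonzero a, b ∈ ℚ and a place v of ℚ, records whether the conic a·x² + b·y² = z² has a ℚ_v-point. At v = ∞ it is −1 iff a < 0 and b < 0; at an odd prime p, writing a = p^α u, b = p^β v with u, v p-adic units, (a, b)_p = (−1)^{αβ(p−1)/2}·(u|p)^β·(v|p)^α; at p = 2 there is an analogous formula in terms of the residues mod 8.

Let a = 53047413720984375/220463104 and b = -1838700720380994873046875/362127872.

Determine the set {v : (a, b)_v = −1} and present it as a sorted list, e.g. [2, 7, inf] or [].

[5, 17]

Mod squares: a ≡ 3927, b ≡ -1190. Check v ∈ {∞, 2, 3, 5, 7, 11, 17, 29}.
v=17: a=17^1·(≡3), b=17^1·(≡13) mod 17; (3|17)=-1, (13|17)=+1; (−1)^{1·1·8}·(-1)^1·(+1)^1 = -1.
v=29: a=29^-2·(≡26), b=29^-4·(≡28) mod 29; (26|29)=-1, (28|29)=+1; (−1)^{-2·-4·14}·(-1)^-4·(+1)^-2 = +1.
v=11: a=11^5·(≡9), b=11^8·(≡9) mod 11; (9|11)=+1, (9|11)=+1; (−1)^{5·8·5}·(+1)^8·(+1)^5 = +1.
v=3: a=3^11·(≡1), b=3^10·(≡1) mod 3; (1|3)=+1, (1|3)=+1; (−1)^{11·10·1}·(+1)^10·(+1)^11 = +1.
v=5: a=5^6·(≡2), b=5^13·(≡2) mod 5; (2|5)=-1, (2|5)=-1; (−1)^{6·13·2}·(-1)^13·(-1)^6 = -1.
v=2: v_2(a)=-18, v_2(b)=-9; units ≡ 7, 5 (mod 8); ε·ε+αω+βω = 1·0+-18·1+-9·0 ≡ 0  ⇒  (a,b)_2 = +1.
v=∞: 3927 > 0 and -1190 < 0  ⇒  (a,b)_∞ = +1.
v=7: a=7^1·(≡2), b=7^1·(≡6) mod 7; (2|7)=+1, (6|7)=-1; (−1)^{1·1·3}·(+1)^1·(-1)^1 = +1.
|Ram(3927, -1190)| = 2, even; anisotropic at {5, 17}.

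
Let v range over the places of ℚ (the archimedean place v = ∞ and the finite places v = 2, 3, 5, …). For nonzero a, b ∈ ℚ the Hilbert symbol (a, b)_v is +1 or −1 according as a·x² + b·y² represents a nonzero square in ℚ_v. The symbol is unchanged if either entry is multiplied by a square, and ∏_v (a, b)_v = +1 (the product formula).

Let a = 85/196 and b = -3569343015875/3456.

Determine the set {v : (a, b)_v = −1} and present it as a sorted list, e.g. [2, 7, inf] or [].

Mod squares: a ≡ 85, b ≡ -210. Check v ∈ {∞, 2, 3, 5, 7, 13, 17}.
v=13: a=13^0·(≡7), b=13^2·(≡2) mod 13; (7|13)=-1, (2|13)=-1; (−1)^{0·2·6}·(-1)^2·(-1)^0 = +1.
v=3: a=3^0·(≡1), b=3^-3·(≡2) mod 3; (1|3)=+1, (2|3)=-1; (−1)^{0·-3·1}·(+1)^-3·(-1)^0 = +1.
v=∞: 85 > 0 and -210 < 0  ⇒  (a,b)_∞ = +1.
v=17: a=17^1·(≡10), b=17^6·(≡5) mod 17; (10|17)=-1, (5|17)=-1; (−1)^{1·6·8}·(-1)^6·(-1)^1 = -1.
v=2: v_2(a)=-2, v_2(b)=-7; units ≡ 5, 7 (mod 8); ε·ε+αω+βω = 0·1+-2·0+-7·1 ≡ 1  ⇒  (a,b)_2 = -1.
v=7: a=7^-2·(≡2), b=7^1·(≡3) mod 7; (2|7)=+1, (3|7)=-1; (−1)^{-2·1·3}·(+1)^1·(-1)^-2 = +1.
v=5: a=5^1·(≡2), b=5^3·(≡3) mod 5; (2|5)=-1, (3|5)=-1; (−1)^{1·3·2}·(-1)^3·(-1)^1 = +1.
|Ram(85, -210)| = 2, even; anisotropic at {2, 17}.

[2, 17]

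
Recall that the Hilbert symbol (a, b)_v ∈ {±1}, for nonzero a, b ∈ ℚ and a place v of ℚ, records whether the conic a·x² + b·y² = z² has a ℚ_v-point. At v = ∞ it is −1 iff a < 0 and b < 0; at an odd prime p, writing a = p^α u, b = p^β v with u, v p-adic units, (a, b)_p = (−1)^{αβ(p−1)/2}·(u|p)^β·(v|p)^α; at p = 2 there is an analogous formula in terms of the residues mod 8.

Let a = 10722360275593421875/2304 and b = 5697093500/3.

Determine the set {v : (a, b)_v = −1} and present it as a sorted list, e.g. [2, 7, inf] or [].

Mod squares: a ≡ 259, b ≡ 124845. Check v ∈ {∞, 2, 3, 5, 7, 29, 37, 41}.
v=3: a=3^-2·(≡1), b=3^-1·(≡2) mod 3; (1|3)=+1, (2|3)=-1; (−1)^{-2·-1·1}·(+1)^-1·(-1)^-2 = +1.
v=37: a=37^5·(≡26), b=37^2·(≡12) mod 37; (26|37)=+1, (12|37)=+1; (−1)^{5·2·18}·(+1)^2·(+1)^5 = +1.
v=∞: 259 > 0 and 124845 > 0  ⇒  (a,b)_∞ = +1.
v=7: a=7^1·(≡4), b=7^1·(≡3) mod 7; (4|7)=+1, (3|7)=-1; (−1)^{1·1·3}·(+1)^1·(-1)^1 = +1.
v=5: a=5^6·(≡1), b=5^3·(≡1) mod 5; (1|5)=+1, (1|5)=+1; (−1)^{6·3·2}·(+1)^3·(+1)^6 = +1.
v=29: a=29^2·(≡27), b=29^1·(≡16) mod 29; (27|29)=-1, (16|29)=+1; (−1)^{2·1·14}·(-1)^1·(+1)^2 = -1.
v=41: a=41^2·(≡12), b=41^1·(≡24) mod 41; (12|41)=-1, (24|41)=-1; (−1)^{2·1·20}·(-1)^1·(-1)^2 = -1.
v=2: v_2(a)=-8, v_2(b)=2; units ≡ 3, 5 (mod 8); ε·ε+αω+βω = 1·0+-8·1+2·1 ≡ 0  ⇒  (a,b)_2 = +1.
Ram(259, 124845) = {29, 41}; no ℚ_29-point on the conic.

[29, 41]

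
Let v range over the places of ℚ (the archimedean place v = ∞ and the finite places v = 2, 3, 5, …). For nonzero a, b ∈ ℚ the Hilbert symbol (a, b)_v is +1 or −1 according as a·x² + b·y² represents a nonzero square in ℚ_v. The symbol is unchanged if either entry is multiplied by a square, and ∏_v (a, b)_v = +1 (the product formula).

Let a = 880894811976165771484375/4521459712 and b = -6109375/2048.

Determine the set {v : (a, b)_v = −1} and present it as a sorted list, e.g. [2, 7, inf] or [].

Mod squares: a ≡ 5434, b ≡ -782. Check v ∈ {∞, 2, 5, 7, 11, 13, 17, 19, 23}.
v=∞: 5434 > 0 and -782 < 0  ⇒  (a,b)_∞ = +1.
v=17: a=17^4·(≡6), b=17^1·(≡7) mod 17; (6|17)=-1, (7|17)=-1; (−1)^{4·1·8}·(-1)^1·(-1)^4 = -1.
v=7: a=7^-2·(≡2), b=7^0·(≡2) mod 7; (2|7)=+1, (2|7)=+1; (−1)^{-2·0·3}·(+1)^0·(+1)^-2 = +1.
v=2: v_2(a)=-23, v_2(b)=-11; units ≡ 5, 1 (mod 8); ε·ε+αω+βω = 0·0+-23·0+-11·1 ≡ 1  ⇒  (a,b)_2 = -1.
v=13: a=13^1·(≡2), b=13^0·(≡2) mod 13; (2|13)=-1, (2|13)=-1; (−1)^{1·0·6}·(-1)^0·(-1)^1 = -1.
v=23: a=23^4·(≡2), b=23^1·(≡2) mod 23; (2|23)=+1, (2|23)=+1; (−1)^{4·1·11}·(+1)^1·(+1)^4 = +1.
v=19: a=19^1·(≡17), b=19^0·(≡5) mod 19; (17|19)=+1, (5|19)=+1; (−1)^{1·0·9}·(+1)^0·(+1)^1 = +1.
v=5: a=5^16·(≡1), b=5^6·(≡3) mod 5; (1|5)=+1, (3|5)=-1; (−1)^{16·6·2}·(+1)^6·(-1)^16 = +1.
v=11: a=11^-1·(≡7), b=11^0·(≡7) mod 11; (7|11)=-1, (7|11)=-1; (−1)^{-1·0·5}·(-1)^0·(-1)^-1 = -1.
|Ram(5434, -782)| = 4, even; anisotropic at {2, 11, 13, 17}.

[2, 11, 13, 17]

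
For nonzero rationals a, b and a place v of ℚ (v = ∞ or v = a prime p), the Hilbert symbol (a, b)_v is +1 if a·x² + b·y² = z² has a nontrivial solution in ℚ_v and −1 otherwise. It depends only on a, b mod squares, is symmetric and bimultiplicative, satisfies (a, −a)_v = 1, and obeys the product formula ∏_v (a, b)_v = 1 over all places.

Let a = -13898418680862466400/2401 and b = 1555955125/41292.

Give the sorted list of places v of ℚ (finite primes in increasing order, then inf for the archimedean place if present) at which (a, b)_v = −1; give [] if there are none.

[31, 37, 41, 47]

Mod squares: a ≡ -92966, b ≡ 235135. Check v ∈ {∞, 2, 3, 5, 7, 13, 19, 23, 29, 31, 37, 41, 43, 47}.
v=19: a=19^0·(≡7), b=19^2·(≡14) mod 19; (7|19)=+1, (14|19)=-1; (−1)^{0·2·9}·(+1)^2·(-1)^0 = +1.
v=47: a=47^1·(≡40), b=47^0·(≡13) mod 47; (40|47)=-1, (13|47)=-1; (−1)^{1·0·23}·(-1)^0·(-1)^1 = -1.
v=37: a=37^2·(≡23), b=37^-1·(≡26) mod 37; (23|37)=-1, (26|37)=+1; (−1)^{2·-1·18}·(-1)^-1·(+1)^2 = -1.
v=31: a=31^2·(≡26), b=31^-1·(≡6) mod 31; (26|31)=-1, (6|31)=-1; (−1)^{2·-1·15}·(-1)^-1·(-1)^2 = -1.
v=43: a=43^1·(≡1), b=43^0·(≡14) mod 43; (1|43)=+1, (14|43)=+1; (−1)^{1·0·21}·(+1)^0·(+1)^1 = +1.
v=2: v_2(a)=5, v_2(b)=-2; units ≡ 5, 7 (mod 8); ε·ε+αω+βω = 0·1+5·0+-2·1 ≡ 0  ⇒  (a,b)_2 = +1.
v=5: a=5^2·(≡4), b=5^3·(≡3) mod 5; (4|5)=+1, (3|5)=-1; (−1)^{2·3·2}·(+1)^3·(-1)^2 = +1.
v=41: a=41^2·(≡11), b=41^1·(≡23) mod 41; (11|41)=-1, (23|41)=+1; (−1)^{2·1·20}·(-1)^1·(+1)^2 = -1.
v=3: a=3^0·(≡1), b=3^-2·(≡1) mod 3; (1|3)=+1, (1|3)=+1; (−1)^{0·-2·1}·(+1)^-2·(+1)^0 = +1.
v=7: a=7^-4·(≡1), b=7^0·(≡3) mod 7; (1|7)=+1, (3|7)=-1; (−1)^{-4·0·3}·(+1)^0·(-1)^-4 = +1.
v=23: a=23^1·(≡13), b=23^0·(≡6) mod 23; (13|23)=+1, (6|23)=+1; (−1)^{1·0·11}·(+1)^0·(+1)^1 = +1.
v=13: a=13^2·(≡10), b=13^0·(≡9) mod 13; (10|13)=+1, (9|13)=+1; (−1)^{2·0·6}·(+1)^0·(+1)^2 = +1.
v=∞: -92966 < 0 and 235135 > 0  ⇒  (a,b)_∞ = +1.
v=29: a=29^0·(≡3), b=29^2·(≡26) mod 29; (3|29)=-1, (26|29)=-1; (−1)^{0·2·14}·(-1)^2·(-1)^0 = +1.
Ram(-92966, 235135) = {31, 37, 41, 47}; no ℚ_31-point on the conic.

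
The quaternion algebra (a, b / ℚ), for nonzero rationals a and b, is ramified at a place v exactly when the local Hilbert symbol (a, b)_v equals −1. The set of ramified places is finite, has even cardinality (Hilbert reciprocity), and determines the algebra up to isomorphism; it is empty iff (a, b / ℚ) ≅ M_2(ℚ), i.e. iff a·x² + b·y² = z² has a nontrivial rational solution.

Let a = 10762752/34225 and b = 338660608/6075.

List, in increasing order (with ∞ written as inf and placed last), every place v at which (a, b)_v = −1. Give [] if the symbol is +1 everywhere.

[3, 11]

(a, b) ≡ (858, 39) mod (ℚ^×)²; places V = {2, 3, 5, 7, 11, 13, 29, 37, ∞}.
(a,b)_13: α=1, u≡10; β=1, v≡3 (mod 13); (10|13)=+1, (3|13)=+1; sign (−1)^0·+1^1·+1^1 = +1.
(a,b)_2: α=9, β=8; u≡5, v≡7 (mod 8); ε(u)ε(v)=0·1, αω(v)=9·0, βω(u)=8·1; sum ≡ 0  ⇒  +1.
(a,b)_29: α=0, u≡8; β=2, v≡12 (mod 29); (8|29)=-1, (12|29)=-1; sign (−1)^0·-1^2·-1^0 = +1.
(a,b)_7: α=2, u≡1; β=0, v≡1 (mod 7); (1|7)=+1, (1|7)=+1; sign (−1)^0·+1^0·+1^2 = +1.
(a,b)_11: α=1, u≡1; β=2, v≡10 (mod 11); (1|11)=+1, (10|11)=-1; sign (−1)^0·+1^2·-1^1 = -1.
(a,b)_37: α=-2, u≡21; β=0, v≡18 (mod 37); (21|37)=+1, (18|37)=-1; sign (−1)^0·+1^0·-1^-2 = +1.
(a,b)_3: α=1, u≡1; β=-5, v≡1 (mod 3); (1|3)=+1, (1|3)=+1; sign (−1)^1·+1^-5·+1^1 = -1.
(a,b)_∞: sgn(858)=+, sgn(39)=+, so +1.
(a,b)_5: α=-2, u≡3; β=-2, v≡1 (mod 5); (3|5)=-1, (1|5)=+1; sign (−1)^0·-1^-2·+1^-2 = +1.
|Ram(858, 39)| = 2, even; anisotropic at {3, 11}.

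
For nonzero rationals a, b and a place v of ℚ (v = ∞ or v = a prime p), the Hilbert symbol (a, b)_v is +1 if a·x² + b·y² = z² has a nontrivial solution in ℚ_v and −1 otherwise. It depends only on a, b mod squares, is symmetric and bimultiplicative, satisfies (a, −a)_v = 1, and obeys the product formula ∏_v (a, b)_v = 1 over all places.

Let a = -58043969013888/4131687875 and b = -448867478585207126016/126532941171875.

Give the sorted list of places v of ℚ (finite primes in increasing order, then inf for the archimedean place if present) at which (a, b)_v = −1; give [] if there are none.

(a, b) ≡ (-39270, -10010) mod (ℚ^×)²; places V = {2, 3, 5, 7, 11, 13, 17, 41, 53, ∞}.
(a,b)_17: α=1, u≡4; β=2, v≡5 (mod 17); (4|17)=+1, (5|17)=-1; sign (−1)^0·+1^2·-1^1 = -1.
(a,b)_53: α=-2, u≡8; β=-2, v≡10 (mod 53); (8|53)=-1, (10|53)=+1; sign (−1)^0·-1^-2·+1^-2 = +1.
(a,b)_2: α=7, β=11; u≡5, v≡3 (mod 8); ε(u)ε(v)=0·1, αω(v)=7·1, βω(u)=11·1; sum ≡ 0  ⇒  +1.
(a,b)_3: α=15, u≡2; β=22, v≡1 (mod 3); (2|3)=-1, (1|3)=+1; sign (−1)^0·-1^22·+1^15 = +1.
(a,b)_11: α=1, u≡9; β=1, v≡9 (mod 11); (9|11)=+1, (9|11)=+1; sign (−1)^1·+1^1·+1^1 = -1.
(a,b)_5: α=-3, u≡4; β=-7, v≡2 (mod 5); (4|5)=+1, (2|5)=-1; sign (−1)^0·+1^-7·-1^-3 = -1.
(a,b)_∞: sgn(-39270)=−, sgn(-10010)=−, so -1.
(a,b)_41: α=-2, u≡39; β=-2, v≡17 (mod 41); (39|41)=+1, (17|41)=-1; sign (−1)^0·+1^-2·-1^-2 = +1.
(a,b)_7: α=-1, u≡2; β=-3, v≡3 (mod 7); (2|7)=+1, (3|7)=-1; sign (−1)^1·+1^-3·-1^-1 = +1.
(a,b)_13: α=2, u≡12; β=3, v≡12 (mod 13); (12|13)=+1, (12|13)=+1; sign (−1)^0·+1^3·+1^2 = +1.
Ram(-39270, -10010) = {5, 11, 17, ∞}; no ℚ_5-point on the conic.

[5, 11, 17, inf]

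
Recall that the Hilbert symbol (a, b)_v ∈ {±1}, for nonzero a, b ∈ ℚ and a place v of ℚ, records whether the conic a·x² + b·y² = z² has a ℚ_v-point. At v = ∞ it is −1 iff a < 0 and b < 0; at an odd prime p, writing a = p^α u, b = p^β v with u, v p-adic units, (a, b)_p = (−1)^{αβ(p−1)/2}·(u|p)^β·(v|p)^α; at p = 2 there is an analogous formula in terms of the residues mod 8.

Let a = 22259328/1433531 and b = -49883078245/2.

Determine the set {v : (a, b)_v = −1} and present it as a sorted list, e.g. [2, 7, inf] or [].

Mod squares: a ≡ 462, b ≡ -10010. Check v ∈ {∞, 2, 3, 5, 7, 11, 13, 19, 41}.
v=∞: 462 > 0 and -10010 < 0  ⇒  (a,b)_∞ = +1.
v=7: a=7^3·(≡6), b=7^3·(≡6) mod 7; (6|7)=-1, (6|7)=-1; (−1)^{3·3·3}·(-1)^3·(-1)^3 = -1.
v=3: a=3^1·(≡1), b=3^0·(≡1) mod 3; (1|3)=+1, (1|3)=+1; (−1)^{1·0·1}·(+1)^0·(+1)^1 = +1.
v=11: a=11^-1·(≡9), b=11^3·(≡9) mod 11; (9|11)=+1, (9|11)=+1; (−1)^{-1·3·5}·(+1)^3·(+1)^-1 = -1.
v=41: a=41^0·(≡26), b=41^2·(≡24) mod 41; (26|41)=-1, (24|41)=-1; (−1)^{0·2·20}·(-1)^2·(-1)^0 = +1.
v=2: v_2(a)=7, v_2(b)=-1; units ≡ 7, 3 (mod 8); ε·ε+αω+βω = 1·1+7·1+-1·0 ≡ 0  ⇒  (a,b)_2 = +1.
v=19: a=19^-4·(≡1), b=19^0·(≡2) mod 19; (1|19)=+1, (2|19)=-1; (−1)^{-4·0·9}·(+1)^0·(-1)^-4 = +1.
v=5: a=5^0·(≡3), b=5^1·(≡3) mod 5; (3|5)=-1, (3|5)=-1; (−1)^{0·1·2}·(-1)^1·(-1)^0 = -1.
v=13: a=13^2·(≡6), b=13^1·(≡10) mod 13; (6|13)=-1, (10|13)=+1; (−1)^{2·1·6}·(-1)^1·(+1)^2 = -1.
(462, -10010 / ℚ) ramifies at {5, 7, 11, 13}: a division algebra.

[5, 7, 11, 13]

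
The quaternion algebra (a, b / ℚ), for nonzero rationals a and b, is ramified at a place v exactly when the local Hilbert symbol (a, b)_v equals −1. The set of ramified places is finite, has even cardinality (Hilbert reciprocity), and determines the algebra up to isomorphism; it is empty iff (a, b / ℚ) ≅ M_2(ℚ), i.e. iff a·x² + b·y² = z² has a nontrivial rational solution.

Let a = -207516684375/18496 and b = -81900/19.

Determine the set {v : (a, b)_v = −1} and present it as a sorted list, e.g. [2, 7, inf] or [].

[19, inf]

Mod squares: a ≡ -55, b ≡ -1729. Check v ∈ {∞, 2, 3, 5, 7, 11, 13, 17, 19}.
v=3: a=3^6·(≡2), b=3^2·(≡2) mod 3; (2|3)=-1, (2|3)=-1; (−1)^{6·2·1}·(-1)^2·(-1)^6 = +1.
v=19: a=19^0·(≡3), b=19^-1·(≡9) mod 19; (3|19)=-1, (9|19)=+1; (−1)^{0·-1·9}·(-1)^-1·(+1)^0 = -1.
v=5: a=5^5·(≡1), b=5^2·(≡1) mod 5; (1|5)=+1, (1|5)=+1; (−1)^{5·2·2}·(+1)^2·(+1)^5 = +1.
v=17: a=17^-2·(≡16), b=17^0·(≡3) mod 17; (16|17)=+1, (3|17)=-1; (−1)^{-2·0·8}·(+1)^0·(-1)^-2 = +1.
v=∞: -55 < 0 and -1729 < 0  ⇒  (a,b)_∞ = -1.
v=11: a=11^1·(≡10), b=11^0·(≡9) mod 11; (10|11)=-1, (9|11)=+1; (−1)^{1·0·5}·(-1)^0·(+1)^1 = +1.
v=7: a=7^2·(≡1), b=7^1·(≡5) mod 7; (1|7)=+1, (5|7)=-1; (−1)^{2·1·3}·(+1)^1·(-1)^2 = +1.
v=2: v_2(a)=-6, v_2(b)=2; units ≡ 1, 7 (mod 8); ε·ε+αω+βω = 0·1+-6·0+2·0 ≡ 0  ⇒  (a,b)_2 = +1.
v=13: a=13^2·(≡10), b=13^1·(≡3) mod 13; (10|13)=+1, (3|13)=+1; (−1)^{2·1·6}·(+1)^1·(+1)^2 = +1.
(-55, -1729 / ℚ) ramifies at {19, ∞}: a division algebra.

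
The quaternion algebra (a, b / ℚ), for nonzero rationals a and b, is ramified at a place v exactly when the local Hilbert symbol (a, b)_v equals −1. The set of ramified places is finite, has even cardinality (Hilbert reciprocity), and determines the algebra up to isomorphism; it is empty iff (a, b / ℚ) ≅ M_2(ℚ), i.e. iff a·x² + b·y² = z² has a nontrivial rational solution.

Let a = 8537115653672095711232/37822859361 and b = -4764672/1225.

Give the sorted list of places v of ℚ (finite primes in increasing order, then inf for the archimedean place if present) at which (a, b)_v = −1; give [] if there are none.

Mod squares: a ≡ 464783, b ≡ -517. Check v ∈ {∞, 2, 3, 5, 7, 11, 29, 31, 47}.
v=31: a=31^1·(≡20), b=31^0·(≡25) mod 31; (20|31)=+1, (25|31)=+1; (−1)^{1·0·15}·(+1)^0·(+1)^1 = +1.
v=47: a=47^3·(≡41), b=47^1·(≡1) mod 47; (41|47)=-1, (1|47)=+1; (−1)^{3·1·23}·(-1)^1·(+1)^3 = +1.
v=3: a=3^-8·(≡2), b=3^2·(≡2) mod 3; (2|3)=-1, (2|3)=-1; (−1)^{-8·2·1}·(-1)^2·(-1)^-8 = +1.
v=∞: 464783 > 0 and -517 < 0  ⇒  (a,b)_∞ = +1.
v=2: v_2(a)=36, v_2(b)=10; units ≡ 7, 3 (mod 8); ε·ε+αω+βω = 1·1+36·1+10·0 ≡ 1  ⇒  (a,b)_2 = -1.
v=7: a=7^-8·(≡2), b=7^-2·(≡1) mod 7; (2|7)=+1, (1|7)=+1; (−1)^{-8·-2·3}·(+1)^-2·(+1)^-8 = +1.
v=29: a=29^1·(≡19), b=29^0·(≡4) mod 29; (19|29)=-1, (4|29)=+1; (−1)^{1·0·14}·(-1)^0·(+1)^1 = +1.
v=5: a=5^0·(≡2), b=5^-2·(≡2) mod 5; (2|5)=-1, (2|5)=-1; (−1)^{0·-2·2}·(-1)^-2·(-1)^0 = +1.
v=11: a=11^3·(≡8), b=11^1·(≡7) mod 11; (8|11)=-1, (7|11)=-1; (−1)^{3·1·5}·(-1)^1·(-1)^3 = -1.
(464783, -517 / ℚ) ramifies at {2, 11}: a division algebra.

[2, 11]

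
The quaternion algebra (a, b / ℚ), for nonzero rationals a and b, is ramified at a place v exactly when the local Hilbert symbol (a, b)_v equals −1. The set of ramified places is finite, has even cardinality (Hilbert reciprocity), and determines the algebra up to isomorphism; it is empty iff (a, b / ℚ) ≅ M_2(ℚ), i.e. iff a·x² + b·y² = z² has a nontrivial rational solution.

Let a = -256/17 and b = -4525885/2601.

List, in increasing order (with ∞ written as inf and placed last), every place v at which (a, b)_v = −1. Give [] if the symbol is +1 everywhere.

Mod squares: a ≡ -17, b ≡ -1885. Check v ∈ {∞, 2, 3, 5, 7, 13, 17, 29}.
v=7: a=7^0·(≡1), b=7^4·(≡3) mod 7; (1|7)=+1, (3|7)=-1; (−1)^{0·4·3}·(+1)^4·(-1)^0 = +1.
v=17: a=17^-1·(≡16), b=17^-2·(≡16) mod 17; (16|17)=+1, (16|17)=+1; (−1)^{-1·-2·8}·(+1)^-2·(+1)^-1 = +1.
v=3: a=3^0·(≡1), b=3^-2·(≡2) mod 3; (1|3)=+1, (2|3)=-1; (−1)^{0·-2·1}·(+1)^-2·(-1)^0 = +1.
v=5: a=5^0·(≡2), b=5^1·(≡3) mod 5; (2|5)=-1, (3|5)=-1; (−1)^{0·1·2}·(-1)^1·(-1)^0 = -1.
v=13: a=13^0·(≡1), b=13^1·(≡8) mod 13; (1|13)=+1, (8|13)=-1; (−1)^{0·1·6}·(+1)^1·(-1)^0 = +1.
v=2: v_2(a)=8, v_2(b)=0; units ≡ 7, 3 (mod 8); ε·ε+αω+βω = 1·1+8·1+0·0 ≡ 1  ⇒  (a,b)_2 = -1.
v=29: a=29^0·(≡2), b=29^1·(≡5) mod 29; (2|29)=-1, (5|29)=+1; (−1)^{0·1·14}·(-1)^1·(+1)^0 = -1.
v=∞: -17 < 0 and -1885 < 0  ⇒  (a,b)_∞ = -1.
|Ram(-17, -1885)| = 4, even; anisotropic at {2, 5, 29, ∞}.

[2, 5, 29, inf]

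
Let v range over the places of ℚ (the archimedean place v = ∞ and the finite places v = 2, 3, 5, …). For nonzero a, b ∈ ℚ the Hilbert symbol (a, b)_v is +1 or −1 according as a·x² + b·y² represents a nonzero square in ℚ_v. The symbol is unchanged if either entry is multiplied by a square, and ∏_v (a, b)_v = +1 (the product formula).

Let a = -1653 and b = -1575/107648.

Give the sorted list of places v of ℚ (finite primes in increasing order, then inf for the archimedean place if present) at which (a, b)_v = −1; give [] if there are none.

(a, b) ≡ (-1653, -14) mod (ℚ^×)²; places V = {2, 3, 5, 7, 19, 29, ∞}.
(a,b)_3: α=1, u≡1; β=2, v≡1 (mod 3); (1|3)=+1, (1|3)=+1; sign (−1)^0·+1^2·+1^1 = +1.
(a,b)_19: α=1, u≡8; β=0, v≡6 (mod 19); (8|19)=-1, (6|19)=+1; sign (−1)^0·-1^0·+1^1 = +1.
(a,b)_∞: sgn(-1653)=−, sgn(-14)=−, so -1.
(a,b)_29: α=1, u≡1; β=-2, v≡21 (mod 29); (1|29)=+1, (21|29)=-1; sign (−1)^0·+1^-2·-1^1 = -1.
(a,b)_2: α=0, β=-7; u≡3, v≡1 (mod 8); ε(u)ε(v)=1·0, αω(v)=0·0, βω(u)=-7·1; sum ≡ 1  ⇒  -1.
(a,b)_5: α=0, u≡2; β=2, v≡4 (mod 5); (2|5)=-1, (4|5)=+1; sign (−1)^0·-1^2·+1^0 = +1.
(a,b)_7: α=0, u≡6; β=1, v≡3 (mod 7); (6|7)=-1, (3|7)=-1; sign (−1)^0·-1^1·-1^0 = -1.
(-1653, -14 / ℚ) ramifies at {2, 7, 29, ∞}: a division algebra.

[2, 7, 29, inf]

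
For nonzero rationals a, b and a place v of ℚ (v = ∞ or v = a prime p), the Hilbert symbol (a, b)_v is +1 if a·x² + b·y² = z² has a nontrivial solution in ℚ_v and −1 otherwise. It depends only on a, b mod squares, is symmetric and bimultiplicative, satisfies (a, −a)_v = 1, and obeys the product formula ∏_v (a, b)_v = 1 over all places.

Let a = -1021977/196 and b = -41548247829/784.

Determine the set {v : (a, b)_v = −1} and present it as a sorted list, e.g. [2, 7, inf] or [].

Mod squares: a ≡ -12617, b ≡ -29. Check v ∈ {∞, 2, 3, 7, 11, 29, 31, 37}.
v=3: a=3^4·(≡1), b=3^2·(≡1) mod 3; (1|3)=+1, (1|3)=+1; (−1)^{4·2·1}·(+1)^2·(+1)^4 = +1.
v=7: a=7^-2·(≡4), b=7^-2·(≡5) mod 7; (4|7)=+1, (5|7)=-1; (−1)^{-2·-2·3}·(+1)^-2·(-1)^-2 = +1.
v=2: v_2(a)=-2, v_2(b)=-4; units ≡ 7, 3 (mod 8); ε·ε+αω+βω = 1·1+-2·1+-4·0 ≡ 1  ⇒  (a,b)_2 = -1.
v=11: a=11^1·(≡6), b=11^2·(≡9) mod 11; (6|11)=-1, (9|11)=+1; (−1)^{1·2·5}·(-1)^2·(+1)^1 = +1.
v=31: a=31^1·(≡11), b=31^2·(≡1) mod 31; (11|31)=-1, (1|31)=+1; (−1)^{1·2·15}·(-1)^2·(+1)^1 = +1.
v=37: a=37^1·(≡5), b=37^2·(≡24) mod 37; (5|37)=-1, (24|37)=-1; (−1)^{1·2·18}·(-1)^2·(-1)^1 = -1.
v=29: a=29^0·(≡19), b=29^1·(≡22) mod 29; (19|29)=-1, (22|29)=+1; (−1)^{0·1·14}·(-1)^1·(+1)^0 = -1.
v=∞: -12617 < 0 and -29 < 0  ⇒  (a,b)_∞ = -1.
|Ram(-12617, -29)| = 4, even; anisotropic at {2, 29, 37, ∞}.

[2, 29, 37, inf]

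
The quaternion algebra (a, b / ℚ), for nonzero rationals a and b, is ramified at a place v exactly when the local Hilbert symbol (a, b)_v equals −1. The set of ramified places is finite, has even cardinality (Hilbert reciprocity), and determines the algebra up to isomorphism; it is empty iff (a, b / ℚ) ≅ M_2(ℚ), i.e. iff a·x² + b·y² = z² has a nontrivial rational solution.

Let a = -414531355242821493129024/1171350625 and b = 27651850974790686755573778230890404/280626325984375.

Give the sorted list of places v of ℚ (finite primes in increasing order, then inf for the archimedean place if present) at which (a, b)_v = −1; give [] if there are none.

[2, 11, 17, 19]

Mod squares: a ≡ -741, b ≡ 3927. Check v ∈ {∞, 2, 3, 5, 7, 11, 13, 17, 19, 23, 37}.
v=∞: -741 < 0 and 3927 > 0  ⇒  (a,b)_∞ = +1.
v=37: a=37^-4·(≡3), b=37^-6·(≡20) mod 37; (3|37)=+1, (20|37)=-1; (−1)^{-4·-6·18}·(+1)^-6·(-1)^-4 = +1.
v=7: a=7^0·(≡4), b=7^-1·(≡2) mod 7; (4|7)=+1, (2|7)=+1; (−1)^{0·-1·3}·(+1)^-1·(+1)^0 = +1.
v=17: a=17^2·(≡3), b=17^3·(≡7) mod 17; (3|17)=-1, (7|17)=-1; (−1)^{2·3·8}·(-1)^3·(-1)^2 = -1.
v=5: a=5^-4·(≡1), b=5^-6·(≡3) mod 5; (1|5)=+1, (3|5)=-1; (−1)^{-4·-6·2}·(+1)^-6·(-1)^-4 = +1.
v=2: v_2(a)=6, v_2(b)=2; units ≡ 3, 7 (mod 8); ε·ε+αω+βω = 1·1+6·0+2·1 ≡ 1  ⇒  (a,b)_2 = -1.
v=11: a=11^6·(≡10), b=11^9·(≡9) mod 11; (10|11)=-1, (9|11)=+1; (−1)^{6·9·5}·(-1)^9·(+1)^6 = -1.
v=13: a=13^3·(≡6), b=13^4·(≡10) mod 13; (6|13)=-1, (10|13)=+1; (−1)^{3·4·6}·(-1)^4·(+1)^3 = +1.
v=3: a=3^1·(≡2), b=3^1·(≡1) mod 3; (2|3)=-1, (1|3)=+1; (−1)^{1·1·1}·(-1)^1·(+1)^1 = +1.
v=23: a=23^4·(≡6), b=23^6·(≡17) mod 23; (6|23)=+1, (17|23)=-1; (−1)^{4·6·11}·(+1)^6·(-1)^4 = +1.
v=19: a=19^3·(≡14), b=19^6·(≡15) mod 19; (14|19)=-1, (15|19)=-1; (−1)^{3·6·9}·(-1)^6·(-1)^3 = -1.
(-741, 3927 / ℚ) ramifies at {2, 11, 17, 19}: a division algebra.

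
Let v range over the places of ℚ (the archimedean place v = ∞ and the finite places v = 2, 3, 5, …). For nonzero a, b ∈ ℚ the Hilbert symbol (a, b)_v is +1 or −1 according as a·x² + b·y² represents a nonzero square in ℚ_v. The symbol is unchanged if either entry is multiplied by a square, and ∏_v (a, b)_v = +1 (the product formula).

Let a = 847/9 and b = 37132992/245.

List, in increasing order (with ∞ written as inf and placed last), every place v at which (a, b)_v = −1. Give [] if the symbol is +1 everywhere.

Mod squares: a ≡ 7, b ≡ 35815. Check v ∈ {∞, 2, 3, 5, 7, 11, 13, 19, 29}.
v=19: a=19^0·(≡16), b=19^1·(≡5) mod 19; (16|19)=+1, (5|19)=+1; (−1)^{0·1·9}·(+1)^1·(+1)^0 = +1.
v=7: a=7^1·(≡1), b=7^-2·(≡3) mod 7; (1|7)=+1, (3|7)=-1; (−1)^{1·-2·3}·(+1)^-2·(-1)^1 = -1.
v=2: v_2(a)=0, v_2(b)=6; units ≡ 7, 7 (mod 8); ε·ε+αω+βω = 1·1+0·0+6·0 ≡ 1  ⇒  (a,b)_2 = -1.
v=3: a=3^-2·(≡1), b=3^4·(≡1) mod 3; (1|3)=+1, (1|3)=+1; (−1)^{-2·4·1}·(+1)^4·(+1)^-2 = +1.
v=13: a=13^0·(≡6), b=13^1·(≡1) mod 13; (6|13)=-1, (1|13)=+1; (−1)^{0·1·6}·(-1)^1·(+1)^0 = -1.
v=5: a=5^0·(≡3), b=5^-1·(≡3) mod 5; (3|5)=-1, (3|5)=-1; (−1)^{0·-1·2}·(-1)^-1·(-1)^0 = -1.
v=11: a=11^2·(≡2), b=11^0·(≡2) mod 11; (2|11)=-1, (2|11)=-1; (−1)^{2·0·5}·(-1)^0·(-1)^2 = +1.
v=∞: 7 > 0 and 35815 > 0  ⇒  (a,b)_∞ = +1.
v=29: a=29^0·(≡20), b=29^1·(≡12) mod 29; (20|29)=+1, (12|29)=-1; (−1)^{0·1·14}·(+1)^1·(-1)^0 = +1.
|Ram(7, 35815)| = 4, even; anisotropic at {2, 5, 7, 13}.

[2, 5, 7, 13]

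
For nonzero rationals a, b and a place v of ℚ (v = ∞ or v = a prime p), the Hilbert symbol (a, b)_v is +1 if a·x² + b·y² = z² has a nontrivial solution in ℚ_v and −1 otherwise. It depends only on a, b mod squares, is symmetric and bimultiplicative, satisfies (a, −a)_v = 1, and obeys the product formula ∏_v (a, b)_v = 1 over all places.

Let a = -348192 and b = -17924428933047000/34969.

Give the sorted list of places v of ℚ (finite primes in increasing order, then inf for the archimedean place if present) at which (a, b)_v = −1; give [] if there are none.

[2, 3, 5, 13, 23, inf]

Mod squares: a ≡ -2418, b ≡ -278070. Check v ∈ {∞, 2, 3, 5, 7, 11, 13, 17, 23, 31}.
v=2: v_2(a)=5, v_2(b)=3; units ≡ 7, 5 (mod 8); ε·ε+αω+βω = 1·0+5·1+3·0 ≡ 1  ⇒  (a,b)_2 = -1.
v=17: a=17^0·(≡2), b=17^-2·(≡13) mod 17; (2|17)=+1, (13|17)=+1; (−1)^{0·-2·8}·(+1)^-2·(+1)^0 = +1.
v=∞: -2418 < 0 and -278070 < 0  ⇒  (a,b)_∞ = -1.
v=23: a=23^0·(≡5), b=23^1·(≡18) mod 23; (5|23)=-1, (18|23)=+1; (−1)^{0·1·11}·(-1)^1·(+1)^0 = -1.
v=11: a=11^0·(≡2), b=11^-2·(≡7) mod 11; (2|11)=-1, (7|11)=-1; (−1)^{0·-2·5}·(-1)^-2·(-1)^0 = +1.
v=13: a=13^1·(≡9), b=13^3·(≡2) mod 13; (9|13)=+1, (2|13)=-1; (−1)^{1·3·6}·(+1)^3·(-1)^1 = -1.
v=7: a=7^0·(≡2), b=7^2·(≡6) mod 7; (2|7)=+1, (6|7)=-1; (−1)^{0·2·3}·(+1)^2·(-1)^0 = +1.
v=5: a=5^0·(≡3), b=5^3·(≡1) mod 5; (3|5)=-1, (1|5)=+1; (−1)^{0·3·2}·(-1)^3·(+1)^0 = -1.
v=31: a=31^1·(≡21), b=31^3·(≡7) mod 31; (21|31)=-1, (7|31)=+1; (−1)^{1·3·15}·(-1)^3·(+1)^1 = +1.
v=3: a=3^3·(≡1), b=3^5·(≡1) mod 3; (1|3)=+1, (1|3)=+1; (−1)^{3·5·1}·(+1)^5·(+1)^3 = -1.
(-2418, -278070 / ℚ) ramifies at {2, 3, 5, 13, 23, ∞}: a division algebra.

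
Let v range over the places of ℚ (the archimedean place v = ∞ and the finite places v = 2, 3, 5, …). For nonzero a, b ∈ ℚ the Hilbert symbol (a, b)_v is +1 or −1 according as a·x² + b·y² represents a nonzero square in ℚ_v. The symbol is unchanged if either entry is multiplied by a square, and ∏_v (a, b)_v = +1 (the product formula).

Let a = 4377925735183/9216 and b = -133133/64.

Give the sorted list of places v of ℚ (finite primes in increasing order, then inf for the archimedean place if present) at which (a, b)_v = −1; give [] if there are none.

(a, b) ≡ (247, -2717) mod (ℚ^×)²; places V = {2, 3, 7, 11, 13, 19, ∞}.
(a,b)_7: α=4, u≡4; β=2, v≡6 (mod 7); (4|7)=+1, (6|7)=-1; sign (−1)^0·+1^2·-1^4 = +1.
(a,b)_2: α=-10, β=-6; u≡7, v≡3 (mod 8); ε(u)ε(v)=1·1, αω(v)=-10·1, βω(u)=-6·0; sum ≡ 1  ⇒  -1.
(a,b)_13: α=3, u≡11; β=1, v≡10 (mod 13); (11|13)=-1, (10|13)=+1; sign (−1)^0·-1^1·+1^3 = -1.
(a,b)_3: α=-2, u≡1; β=0, v≡1 (mod 3); (1|3)=+1, (1|3)=+1; sign (−1)^0·+1^0·+1^-2 = +1.
(a,b)_11: α=2, u≡5; β=1, v≡7 (mod 11); (5|11)=+1, (7|11)=-1; sign (−1)^0·+1^1·-1^2 = +1.
(a,b)_19: α=3, u≡18; β=1, v≡6 (mod 19); (18|19)=-1, (6|19)=+1; sign (−1)^1·-1^1·+1^3 = +1.
(a,b)_∞: sgn(247)=+, sgn(-2717)=−, so +1.
(247, -2717 / ℚ) ramifies at {2, 13}: a division algebra.

[2, 13]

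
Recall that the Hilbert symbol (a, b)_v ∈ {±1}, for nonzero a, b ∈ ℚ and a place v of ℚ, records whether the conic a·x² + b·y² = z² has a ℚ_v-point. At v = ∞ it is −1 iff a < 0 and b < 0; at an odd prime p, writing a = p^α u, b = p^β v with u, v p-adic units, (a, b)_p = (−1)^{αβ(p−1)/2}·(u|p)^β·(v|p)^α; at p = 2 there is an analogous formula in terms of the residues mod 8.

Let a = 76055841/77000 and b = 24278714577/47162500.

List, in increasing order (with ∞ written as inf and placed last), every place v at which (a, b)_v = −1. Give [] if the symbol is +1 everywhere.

[11, 17]

(a, b) ≡ (770, 6545) mod (ℚ^×)²; places V = {2, 3, 5, 7, 11, 13, 17, 19, ∞}.
(a,b)_17: α=2, u≡11; β=3, v≡7 (mod 17); (11|17)=-1, (7|17)=-1; sign (−1)^0·-1^3·-1^2 = -1.
(a,b)_∞: sgn(770)=+, sgn(6545)=+, so +1.
(a,b)_7: α=-1, u≡5; β=-3, v≡2 (mod 7); (5|7)=-1, (2|7)=+1; sign (−1)^1·-1^-3·+1^-1 = +1.
(a,b)_5: α=-3, u≡1; β=-5, v≡1 (mod 5); (1|5)=+1, (1|5)=+1; sign (−1)^0·+1^-5·+1^-3 = +1.
(a,b)_3: α=6, u≡2; β=4, v≡2 (mod 3); (2|3)=-1, (2|3)=-1; sign (−1)^0·-1^4·-1^6 = +1.
(a,b)_11: α=-1, u≡1; β=-1, v≡5 (mod 11); (1|11)=+1, (5|11)=+1; sign (−1)^1·+1^-1·+1^-1 = -1.
(a,b)_19: α=2, u≡15; β=2, v≡5 (mod 19); (15|19)=-1, (5|19)=+1; sign (−1)^0·-1^2·+1^2 = +1.
(a,b)_13: α=0, u≡4; β=2, v≡6 (mod 13); (4|13)=+1, (6|13)=-1; sign (−1)^0·+1^2·-1^0 = +1.
(a,b)_2: α=-3, β=-2; u≡1, v≡1 (mod 8); ε(u)ε(v)=0·0, αω(v)=-3·0, βω(u)=-2·0; sum ≡ 0  ⇒  +1.
|Ram(770, 6545)| = 2, even; anisotropic at {11, 17}.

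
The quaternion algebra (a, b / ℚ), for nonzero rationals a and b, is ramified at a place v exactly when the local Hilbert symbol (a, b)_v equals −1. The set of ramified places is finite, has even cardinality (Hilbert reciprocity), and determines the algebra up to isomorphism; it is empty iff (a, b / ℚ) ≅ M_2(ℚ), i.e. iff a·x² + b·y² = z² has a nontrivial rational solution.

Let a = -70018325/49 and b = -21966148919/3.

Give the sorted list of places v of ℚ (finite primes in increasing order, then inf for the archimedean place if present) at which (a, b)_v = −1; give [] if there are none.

[2, 11, 19, 29, 31, inf]

(a, b) ≡ (-2800733, -124571733) mod (ℚ^×)²; places V = {2, 3, 5, 7, 11, 13, 17, 19, 23, 29, 31, ∞}.
(a,b)_11: α=0, u≡6; β=1, v≡8 (mod 11); (6|11)=-1, (8|11)=-1; sign (−1)^0·-1^1·-1^0 = -1.
(a,b)_7: α=-2, u≡1; β=0, v≡2 (mod 7); (1|7)=+1, (2|7)=+1; sign (−1)^0·+1^0·+1^-2 = +1.
(a,b)_∞: sgn(-2800733)=−, sgn(-124571733)=−, so -1.
(a,b)_2: α=0, β=0; u≡3, v≡3 (mod 8); ε(u)ε(v)=1·1, αω(v)=0·1, βω(u)=0·1; sum ≡ 1  ⇒  -1.
(a,b)_5: α=2, u≡3; β=0, v≡2 (mod 5); (3|5)=-1, (2|5)=-1; sign (−1)^0·-1^0·-1^2 = +1.
(a,b)_3: α=0, u≡1; β=-1, v≡1 (mod 3); (1|3)=+1, (1|3)=+1; sign (−1)^0·+1^-1·+1^0 = +1.
(a,b)_17: α=1, u≡8; β=1, v≡13 (mod 17); (8|17)=+1, (13|17)=+1; sign (−1)^0·+1^1·+1^1 = +1.
(a,b)_31: α=0, u≡23; β=1, v≡9 (mod 31); (23|31)=-1, (9|31)=+1; sign (−1)^0·-1^1·+1^0 = -1.
(a,b)_29: α=1, u≡13; β=1, v≡18 (mod 29); (13|29)=+1, (18|29)=-1; sign (−1)^0·+1^1·-1^1 = -1.
(a,b)_23: α=1, u≡17; β=2, v≡12 (mod 23); (17|23)=-1, (12|23)=+1; sign (−1)^0·-1^2·+1^1 = +1.
(a,b)_13: α=1, u≡7; β=1, v≡2 (mod 13); (7|13)=-1, (2|13)=-1; sign (−1)^0·-1^1·-1^1 = +1.
(a,b)_19: α=1, u≡18; β=1, v≡13 (mod 19); (18|19)=-1, (13|19)=-1; sign (−1)^1·-1^1·-1^1 = -1.
Ram(-2800733, -124571733) = {2, 11, 19, 29, 31, ∞}; no ℚ_2-point on the conic.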